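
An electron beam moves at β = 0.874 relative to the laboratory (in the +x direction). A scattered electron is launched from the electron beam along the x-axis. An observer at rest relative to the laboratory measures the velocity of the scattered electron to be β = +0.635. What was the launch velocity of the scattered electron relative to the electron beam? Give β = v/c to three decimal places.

β = -0.537

Invert the composition law: u' = (u − v)/(1 − uv/c²).
u' = (0.635 − 0.874) / (1 − (0.635)(0.874)) = -0.2390/0.4450 = -0.5371.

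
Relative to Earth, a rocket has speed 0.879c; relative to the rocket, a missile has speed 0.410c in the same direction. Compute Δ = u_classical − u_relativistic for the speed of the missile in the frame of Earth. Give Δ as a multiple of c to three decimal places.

Δ = 0.341c

Galilean: u_cl = 0.410 + 0.879 = 1.2890.
Relativistic: u_rel = (0.410 + 0.879) / (1 + 0.410·0.879) = 1.2890/1.3604 = 0.9475.
Δ = 1.2890 − 0.9475 = 0.3415.
(The classical prediction exceeds c; the relativistic result does not.)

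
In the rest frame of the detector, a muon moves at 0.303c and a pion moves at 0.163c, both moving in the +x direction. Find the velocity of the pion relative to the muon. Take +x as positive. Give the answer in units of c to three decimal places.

-0.147c

β_A = 0.303, β_B = 0.163.
Transform to A's frame with the inverse velocity-addition law: u' = (u − v)/(1 − uv/c²), taking u = β_B and v = β_A.
u' = (0.163 − 0.303) / (1 − (0.303)(0.163)) = -0.1400/0.9506 = -0.1473.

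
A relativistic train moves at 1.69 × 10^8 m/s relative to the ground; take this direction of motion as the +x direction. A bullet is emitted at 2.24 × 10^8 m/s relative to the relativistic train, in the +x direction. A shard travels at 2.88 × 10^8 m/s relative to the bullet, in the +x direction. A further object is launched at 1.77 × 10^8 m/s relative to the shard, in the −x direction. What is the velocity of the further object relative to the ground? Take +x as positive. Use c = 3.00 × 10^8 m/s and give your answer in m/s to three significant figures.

+2.98 × 10^8 m/s

Apply u = (u' + v)/(1 + u'v/c²) successively, working outward toward the ground.
(Dividing each given speed by c = 3.00 × 10^8 m/s to work in units of c.)
Start: velocity of the relativistic train relative to the ground = 0.5633c.
Compose with the bullet (u' = 0.747 in the relativistic train frame): u_1 = (0.747 + 0.563) / (1 + 0.747·0.563) = 1.3100/1.4206 = 0.9221.
Compose with the shard (u' = 0.960 in the bullet frame): u_2 = (0.960 + 0.922) / (1 + 0.960·0.922) = 1.8821/1.8852 = 0.9983.
Compose with the further object (u' = -0.590 in the shard frame): u_3 = (-0.590 + 0.998) / (1 + (-0.590)·0.998) = 0.4083/0.4110 = 0.9936.
So u = 0.9936 × 3.00 × 10^8 m/s.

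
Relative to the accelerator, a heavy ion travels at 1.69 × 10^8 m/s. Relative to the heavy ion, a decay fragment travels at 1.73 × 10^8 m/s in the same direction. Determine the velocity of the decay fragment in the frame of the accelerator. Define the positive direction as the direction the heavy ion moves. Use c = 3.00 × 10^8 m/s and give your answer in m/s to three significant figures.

In units of c (dividing by 3.00 × 10^8 m/s): v = 0.563, u' = 0.577.
u = (u' + v)/(1 + u'v/c²):
u = (0.577 + 0.563) / (1 + 0.577·0.563) = 1.1400/1.3249 = 0.8605
Converting back: u = 0.8605 × 3.00 × 10^8 m/s.

2.58 × 10^8 m/s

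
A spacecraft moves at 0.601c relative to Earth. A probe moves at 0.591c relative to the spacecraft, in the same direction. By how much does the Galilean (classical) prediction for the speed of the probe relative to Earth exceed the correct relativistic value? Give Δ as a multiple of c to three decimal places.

Galilean: u_cl = 0.591 + 0.601 = 1.1920.
Relativistic: u_rel = (0.591 + 0.601) / (1 + 0.591·0.601) = 1.1920/1.3552 = 0.8796.
Δ = 1.1920 − 0.8796 = 0.3124.
(The classical prediction exceeds c; the relativistic result does not.)

Δ = 0.312c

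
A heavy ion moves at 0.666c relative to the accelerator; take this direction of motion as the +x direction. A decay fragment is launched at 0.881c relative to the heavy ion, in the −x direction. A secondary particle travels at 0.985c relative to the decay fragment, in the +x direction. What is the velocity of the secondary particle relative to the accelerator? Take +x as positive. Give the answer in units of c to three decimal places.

+0.953c

Apply u = (u' + v)/(1 + u'v/c²) successively, working outward toward the accelerator.
Start: velocity of the heavy ion relative to the accelerator = 0.6660c.
Compose with the decay fragment (u' = -0.881 in the heavy ion frame): u_1 = (-0.881 + 0.666) / (1 + (-0.881)·0.666) = -0.2150/0.4133 = -0.5203.
Compose with the secondary particle (u' = 0.985 in the decay fragment frame): u_2 = (0.985 + (-0.520)) / (1 + 0.985·(-0.520)) = 0.4647/0.4875 = 0.9532.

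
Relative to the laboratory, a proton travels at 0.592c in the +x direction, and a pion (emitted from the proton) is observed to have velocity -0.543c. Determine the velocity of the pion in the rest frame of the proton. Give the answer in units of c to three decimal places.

Invert the composition law: u' = (u − v)/(1 − uv/c²).
u' = (-0.543 − 0.592) / (1 − (-0.543)(0.592)) = -1.1350/1.3215 = -0.8589.

-0.859c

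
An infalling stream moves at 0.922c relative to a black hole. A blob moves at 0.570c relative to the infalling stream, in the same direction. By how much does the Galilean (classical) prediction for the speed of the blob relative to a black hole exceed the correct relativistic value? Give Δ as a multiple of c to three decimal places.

Galilean: u_cl = 0.570 + 0.922 = 1.4920.
Relativistic: u_rel = (0.570 + 0.922) / (1 + 0.570·0.922) = 1.4920/1.5255 = 0.9780.
Δ = 1.4920 − 0.9780 = 0.5140.
(The classical prediction exceeds c; the relativistic result does not.)

Δ = 0.514c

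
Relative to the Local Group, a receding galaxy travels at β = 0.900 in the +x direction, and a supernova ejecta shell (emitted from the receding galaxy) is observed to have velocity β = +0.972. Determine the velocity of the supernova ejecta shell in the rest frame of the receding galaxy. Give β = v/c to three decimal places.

Invert the composition law: u' = (u − v)/(1 − uv/c²).
u' = (0.972 − 0.900) / (1 − (0.972)(0.900)) = 0.0720/0.1252 = 0.5751.

β = +0.575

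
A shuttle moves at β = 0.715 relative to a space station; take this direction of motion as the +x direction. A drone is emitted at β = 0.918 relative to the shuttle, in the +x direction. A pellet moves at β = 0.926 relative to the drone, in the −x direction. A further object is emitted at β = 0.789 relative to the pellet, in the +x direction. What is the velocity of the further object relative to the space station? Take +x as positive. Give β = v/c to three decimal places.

Apply u = (u' + v)/(1 + u'v/c²) successively, working outward toward the space station.
Start: velocity of the shuttle relative to the space station = 0.7150c.
Compose with the drone (u' = 0.918 in the shuttle frame): u_1 = (0.918 + 0.715) / (1 + 0.918·0.715) = 1.6330/1.6564 = 0.9859.
Compose with the pellet (u' = -0.926 in the drone frame): u_2 = (-0.926 + 0.986) / (1 + (-0.926)·0.986) = 0.0599/0.0871 = 0.6879.
Compose with the further object (u' = 0.789 in the pellet frame): u_3 = (0.789 + 0.688) / (1 + 0.789·0.688) = 1.4769/1.5427 = 0.9573.

β = +0.957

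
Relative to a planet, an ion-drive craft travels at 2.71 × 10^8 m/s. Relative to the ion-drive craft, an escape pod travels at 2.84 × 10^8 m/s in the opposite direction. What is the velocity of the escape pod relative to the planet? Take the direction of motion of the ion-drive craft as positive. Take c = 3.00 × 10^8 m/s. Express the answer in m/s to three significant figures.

-8.98 × 10^7 m/s

In units of c (dividing by 3.00 × 10^8 m/s): v = 0.903, u' = -0.947.
u = (u' + v)/(1 + u'v/c²):
u = (-0.947 + 0.903) / (1 + (-0.947)·0.903) = -0.0433/0.1448 = -0.2992
Converting back: u = -0.2992 × 3.00 × 10^8 m/s.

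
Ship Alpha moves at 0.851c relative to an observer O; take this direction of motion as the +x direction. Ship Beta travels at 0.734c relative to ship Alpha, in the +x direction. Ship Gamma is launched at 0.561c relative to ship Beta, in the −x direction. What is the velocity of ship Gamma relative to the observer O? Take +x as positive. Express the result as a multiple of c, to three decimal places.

+0.916c

Apply u = (u' + v)/(1 + u'v/c²) successively, working outward toward the observer O.
Start: velocity of ship Alpha relative to the observer O = 0.8510c.
Compose with ship Beta (u' = 0.734 in ship Alpha frame): u_1 = (0.734 + 0.851) / (1 + 0.734·0.851) = 1.5850/1.6246 = 0.9756.
Compose with ship Gamma (u' = -0.561 in ship Beta frame): u_2 = (-0.561 + 0.976) / (1 + (-0.561)·0.976) = 0.4146/0.4527 = 0.9159.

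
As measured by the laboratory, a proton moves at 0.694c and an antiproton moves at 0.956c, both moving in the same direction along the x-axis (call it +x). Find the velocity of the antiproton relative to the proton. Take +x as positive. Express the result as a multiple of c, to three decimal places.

β_A = 0.694, β_B = 0.956.
Transform to A's frame with the inverse velocity-addition law: u' = (u − v)/(1 − uv/c²), taking u = β_B and v = β_A.
u' = (0.956 − 0.694) / (1 − (0.694)(0.956)) = 0.2620/0.3365 = 0.7785.

+0.779c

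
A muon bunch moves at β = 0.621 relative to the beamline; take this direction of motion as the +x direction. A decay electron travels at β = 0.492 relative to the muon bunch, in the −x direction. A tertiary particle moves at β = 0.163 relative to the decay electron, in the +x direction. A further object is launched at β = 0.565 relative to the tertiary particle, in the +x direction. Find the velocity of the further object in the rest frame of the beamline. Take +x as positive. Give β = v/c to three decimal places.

β = +0.758

Apply u = (u' + v)/(1 + u'v/c²) successively, working outward toward the beamline.
Start: velocity of the muon bunch relative to the beamline = 0.6210c.
Compose with the decay electron (u' = -0.492 in the muon bunch frame): u_1 = (-0.492 + 0.621) / (1 + (-0.492)·0.621) = 0.1290/0.6945 = 0.1858.
Compose with the tertiary particle (u' = 0.163 in the decay electron frame): u_2 = (0.163 + 0.186) / (1 + 0.163·0.186) = 0.3488/1.0303 = 0.3385.
Compose with the further object (u' = 0.565 in the tertiary particle frame): u_3 = (0.565 + 0.339) / (1 + 0.565·0.339) = 0.9035/1.1913 = 0.7584.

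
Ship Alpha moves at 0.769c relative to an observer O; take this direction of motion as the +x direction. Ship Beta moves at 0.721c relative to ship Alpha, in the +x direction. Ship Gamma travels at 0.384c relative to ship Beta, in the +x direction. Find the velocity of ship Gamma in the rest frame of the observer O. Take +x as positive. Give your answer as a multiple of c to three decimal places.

0.981c

Apply u = (u' + v)/(1 + u'v/c²) successively, working outward toward the observer O.
Start: velocity of ship Alpha relative to the observer O = 0.7690c.
Compose with ship Beta (u' = 0.721 in ship Alpha frame): u_1 = (0.721 + 0.769) / (1 + 0.721·0.769) = 1.4900/1.5544 = 0.9585.
Compose with ship Gamma (u' = 0.384 in ship Beta frame): u_2 = (0.384 + 0.959) / (1 + 0.384·0.959) = 1.3425/1.3681 = 0.9813.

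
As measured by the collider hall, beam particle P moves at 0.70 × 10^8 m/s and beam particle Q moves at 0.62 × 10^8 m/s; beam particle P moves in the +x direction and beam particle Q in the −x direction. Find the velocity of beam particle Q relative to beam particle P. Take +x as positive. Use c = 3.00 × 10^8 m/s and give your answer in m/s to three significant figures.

β_A = 0.233, β_B = -0.207 (dividing each by c = 3.00 × 10^8 m/s).
Transform to A's frame with the inverse velocity-addition law: u' = (u − v)/(1 − uv/c²), taking u = β_B and v = β_A.
u' = (-0.207 − 0.233) / (1 − (0.233)(-0.207)) = -0.4400/1.0482 = -0.4198.
u' = -0.4198 × 3.00 × 10^8 m/s.

-1.26 × 10^8 m/s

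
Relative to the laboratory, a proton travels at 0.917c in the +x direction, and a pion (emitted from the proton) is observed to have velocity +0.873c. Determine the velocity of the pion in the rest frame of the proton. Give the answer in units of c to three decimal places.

Invert the composition law: u' = (u − v)/(1 − uv/c²).
u' = (0.873 − 0.917) / (1 − (0.873)(0.917)) = -0.0440/0.1995 = -0.2206.

-0.221c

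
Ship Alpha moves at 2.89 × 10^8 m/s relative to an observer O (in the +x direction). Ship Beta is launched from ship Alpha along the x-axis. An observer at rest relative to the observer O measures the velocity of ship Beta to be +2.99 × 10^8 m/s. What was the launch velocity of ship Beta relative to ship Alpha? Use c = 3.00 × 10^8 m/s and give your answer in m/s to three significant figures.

v = 0.963c, u = 0.997c.
Invert the composition law: u' = (u − v)/(1 − uv/c²).
u' = (0.997 − 0.963) / (1 − (0.997)(0.963)) = 0.0333/0.0399 = 0.8359.
u' = 0.8359 × 3.00 × 10^8 m/s.

+2.51 × 10^8 m/s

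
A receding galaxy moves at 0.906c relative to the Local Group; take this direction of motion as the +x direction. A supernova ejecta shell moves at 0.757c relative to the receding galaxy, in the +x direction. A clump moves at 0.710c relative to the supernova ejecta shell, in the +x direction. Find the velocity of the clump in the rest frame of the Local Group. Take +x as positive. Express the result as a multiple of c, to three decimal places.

Apply u = (u' + v)/(1 + u'v/c²) successively, working outward toward the Local Group.
Start: velocity of the receding galaxy relative to the Local Group = 0.9060c.
Compose with the supernova ejecta shell (u' = 0.757 in the receding galaxy frame): u_1 = (0.757 + 0.906) / (1 + 0.757·0.906) = 1.6630/1.6858 = 0.9865.
Compose with the clump (u' = 0.710 in the supernova ejecta shell frame): u_2 = (0.710 + 0.986) / (1 + 0.710·0.986) = 1.6965/1.7004 = 0.9977.

0.998c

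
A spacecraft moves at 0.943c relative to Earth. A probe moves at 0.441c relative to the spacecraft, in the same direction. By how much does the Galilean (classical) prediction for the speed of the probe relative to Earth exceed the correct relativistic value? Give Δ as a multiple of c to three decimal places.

Δ = 0.407c

Galilean: u_cl = 0.441 + 0.943 = 1.3840.
Relativistic: u_rel = (0.441 + 0.943) / (1 + 0.441·0.943) = 1.3840/1.4159 = 0.9775.
Δ = 1.3840 − 0.9775 = 0.4065.
(The classical prediction exceeds c; the relativistic result does not.)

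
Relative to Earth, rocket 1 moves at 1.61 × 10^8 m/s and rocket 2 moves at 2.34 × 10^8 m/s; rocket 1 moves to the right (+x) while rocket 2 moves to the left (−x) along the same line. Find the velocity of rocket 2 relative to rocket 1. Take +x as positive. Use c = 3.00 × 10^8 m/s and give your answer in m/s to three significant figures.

β_A = 0.537, β_B = -0.780 (dividing each by c = 3.00 × 10^8 m/s).
Transform to A's frame with the inverse velocity-addition law: u' = (u − v)/(1 − uv/c²), taking u = β_B and v = β_A.
u' = (-0.780 − 0.537) / (1 − (0.537)(-0.780)) = -1.3167/1.4186 = -0.9281.
u' = -0.9281 × 3.00 × 10^8 m/s.

-2.78 × 10^8 m/s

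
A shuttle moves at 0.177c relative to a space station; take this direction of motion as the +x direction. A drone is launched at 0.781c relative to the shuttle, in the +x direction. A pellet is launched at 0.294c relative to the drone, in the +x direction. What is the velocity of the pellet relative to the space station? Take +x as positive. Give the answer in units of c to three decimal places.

0.910c

Apply u = (u' + v)/(1 + u'v/c²) successively, working outward toward the space station.
Start: velocity of the shuttle relative to the space station = 0.1770c.
Compose with the drone (u' = 0.781 in the shuttle frame): u_1 = (0.781 + 0.177) / (1 + 0.781·0.177) = 0.9580/1.1382 = 0.8417.
Compose with the pellet (u' = 0.294 in the drone frame): u_2 = (0.294 + 0.842) / (1 + 0.294·0.842) = 1.1357/1.2474 = 0.9104.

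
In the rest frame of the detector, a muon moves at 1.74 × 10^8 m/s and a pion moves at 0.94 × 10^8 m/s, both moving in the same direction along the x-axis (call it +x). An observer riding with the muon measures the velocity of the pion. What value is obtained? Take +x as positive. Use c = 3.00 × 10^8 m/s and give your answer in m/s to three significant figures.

-9.78 × 10^7 m/s

β_A = 0.580, β_B = 0.313 (dividing each by c = 3.00 × 10^8 m/s).
Transform to A's frame with the inverse velocity-addition law: u' = (u − v)/(1 − uv/c²), taking u = β_B and v = β_A.
u' = (0.313 − 0.580) / (1 − (0.580)(0.313)) = -0.2667/0.8183 = -0.3259.
u' = -0.3259 × 3.00 × 10^8 m/s.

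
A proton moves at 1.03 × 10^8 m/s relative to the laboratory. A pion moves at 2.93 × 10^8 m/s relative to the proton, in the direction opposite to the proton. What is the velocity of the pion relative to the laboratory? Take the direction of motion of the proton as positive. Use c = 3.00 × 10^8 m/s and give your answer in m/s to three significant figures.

In units of c (dividing by 3.00 × 10^8 m/s): v = 0.343, u' = -0.977.
u = (u' + v)/(1 + u'v/c²):
u = (-0.977 + 0.343) / (1 + (-0.977)·0.343) = -0.6333/0.6647 = -0.9528
(Galilean addition would give -0.633c.)
Converting back: u = -0.9528 × 3.00 × 10^8 m/s.

-2.86 × 10^8 m/s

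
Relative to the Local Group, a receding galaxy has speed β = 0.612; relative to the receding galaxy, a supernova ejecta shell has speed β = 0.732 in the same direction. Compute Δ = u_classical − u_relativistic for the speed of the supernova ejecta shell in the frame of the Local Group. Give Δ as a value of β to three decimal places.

Galilean: u_cl = 0.732 + 0.612 = 1.3440.
Relativistic: u_rel = (0.732 + 0.612) / (1 + 0.732·0.612) = 1.3440/1.4480 = 0.9282.
Δ = 1.3440 − 0.9282 = 0.4158.
(The classical prediction exceeds c; the relativistic result does not.)

Δ = 0.416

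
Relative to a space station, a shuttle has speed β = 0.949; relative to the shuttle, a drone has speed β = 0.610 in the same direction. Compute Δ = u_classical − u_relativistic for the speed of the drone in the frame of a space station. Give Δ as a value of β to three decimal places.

Δ = 0.572

Galilean: u_cl = 0.610 + 0.949 = 1.5590.
Relativistic: u_rel = (0.610 + 0.949) / (1 + 0.610·0.949) = 1.5590/1.5789 = 0.9874.
Δ = 1.5590 − 0.9874 = 0.5716.
(The classical prediction exceeds c; the relativistic result does not.)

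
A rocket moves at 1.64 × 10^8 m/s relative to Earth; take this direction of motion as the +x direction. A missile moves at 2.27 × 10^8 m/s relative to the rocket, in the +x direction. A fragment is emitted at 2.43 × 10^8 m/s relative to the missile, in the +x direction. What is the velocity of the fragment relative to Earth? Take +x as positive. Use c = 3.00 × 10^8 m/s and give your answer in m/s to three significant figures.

2.97 × 10^8 m/s

Apply u = (u' + v)/(1 + u'v/c²) successively, working outward toward Earth.
(Dividing each given speed by c = 3.00 × 10^8 m/s to work in units of c.)
Start: velocity of the rocket relative to Earth = 0.5467c.
Compose with the missile (u' = 0.757 in the rocket frame): u_1 = (0.757 + 0.547) / (1 + 0.757·0.547) = 1.3033/1.4136 = 0.9220.
Compose with the fragment (u' = 0.810 in the missile frame): u_2 = (0.810 + 0.922) / (1 + 0.810·0.922) = 1.7320/1.7468 = 0.9915.
So u = 0.9915 × 3.00 × 10^8 m/s.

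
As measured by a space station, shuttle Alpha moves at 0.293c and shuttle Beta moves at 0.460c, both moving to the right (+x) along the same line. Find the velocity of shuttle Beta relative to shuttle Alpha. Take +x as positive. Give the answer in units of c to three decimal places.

+0.193c

β_A = 0.293, β_B = 0.460.
Transform to A's frame with the inverse velocity-addition law: u' = (u − v)/(1 − uv/c²), taking u = β_B and v = β_A.
u' = (0.460 − 0.293) / (1 − (0.293)(0.460)) = 0.1670/0.8652 = 0.1930.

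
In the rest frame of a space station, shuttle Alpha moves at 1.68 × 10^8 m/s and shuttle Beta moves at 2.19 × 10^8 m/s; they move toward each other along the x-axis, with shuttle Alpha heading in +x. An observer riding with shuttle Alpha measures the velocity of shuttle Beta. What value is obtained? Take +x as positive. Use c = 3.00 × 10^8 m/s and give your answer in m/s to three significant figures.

β_A = 0.560, β_B = -0.730 (dividing each by c = 3.00 × 10^8 m/s).
Transform to A's frame with the inverse velocity-addition law: u' = (u − v)/(1 − uv/c²), taking u = β_B and v = β_A.
u' = (-0.730 − 0.560) / (1 − (0.560)(-0.730)) = -1.2900/1.4088 = -0.9157.
u' = -0.9157 × 3.00 × 10^8 m/s.

-2.75 × 10^8 m/s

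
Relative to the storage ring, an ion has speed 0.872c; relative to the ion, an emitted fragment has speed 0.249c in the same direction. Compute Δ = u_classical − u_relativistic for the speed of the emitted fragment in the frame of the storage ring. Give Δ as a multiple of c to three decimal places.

Galilean: u_cl = 0.249 + 0.872 = 1.1210.
Relativistic: u_rel = (0.249 + 0.872) / (1 + 0.249·0.872) = 1.1210/1.2171 = 0.9210.
Δ = 1.1210 − 0.9210 = 0.2000.
(The classical prediction exceeds c; the relativistic result does not.)

Δ = 0.200c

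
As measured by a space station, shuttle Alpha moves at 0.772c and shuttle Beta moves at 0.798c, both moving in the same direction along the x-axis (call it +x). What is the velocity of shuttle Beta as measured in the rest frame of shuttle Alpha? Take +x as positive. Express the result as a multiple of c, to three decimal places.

+0.068c

β_A = 0.772, β_B = 0.798.
Transform to A's frame with the inverse velocity-addition law: u' = (u − v)/(1 − uv/c²), taking u = β_B and v = β_A.
u' = (0.798 − 0.772) / (1 − (0.772)(0.798)) = 0.0260/0.3839 = 0.0677.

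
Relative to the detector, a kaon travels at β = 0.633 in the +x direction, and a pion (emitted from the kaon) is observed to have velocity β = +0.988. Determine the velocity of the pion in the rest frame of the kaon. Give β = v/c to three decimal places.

β = +0.948

Invert the composition law: u' = (u − v)/(1 − uv/c²).
u' = (0.988 − 0.633) / (1 − (0.988)(0.633)) = 0.3550/0.3746 = 0.9477.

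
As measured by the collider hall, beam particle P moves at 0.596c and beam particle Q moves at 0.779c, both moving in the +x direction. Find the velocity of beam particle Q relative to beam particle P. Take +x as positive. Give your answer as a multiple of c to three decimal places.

β_A = 0.596, β_B = 0.779.
Transform to A's frame with the inverse velocity-addition law: u' = (u − v)/(1 − uv/c²), taking u = β_B and v = β_A.
u' = (0.779 − 0.596) / (1 − (0.596)(0.779)) = 0.1830/0.5357 = 0.3416.

+0.342c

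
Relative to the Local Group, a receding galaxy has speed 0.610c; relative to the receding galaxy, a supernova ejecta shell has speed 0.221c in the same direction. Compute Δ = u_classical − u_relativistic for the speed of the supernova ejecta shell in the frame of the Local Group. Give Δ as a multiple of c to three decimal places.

Galilean: u_cl = 0.221 + 0.610 = 0.8310.
Relativistic: u_rel = (0.221 + 0.610) / (1 + 0.221·0.610) = 0.8310/1.1348 = 0.7323.
Δ = 0.8310 − 0.7323 = 0.0987.

Δ = 0.099c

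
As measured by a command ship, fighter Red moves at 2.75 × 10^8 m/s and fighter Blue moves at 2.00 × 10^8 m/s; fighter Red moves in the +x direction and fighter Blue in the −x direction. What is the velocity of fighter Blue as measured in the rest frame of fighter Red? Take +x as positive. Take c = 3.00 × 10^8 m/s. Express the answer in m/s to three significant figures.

-2.95 × 10^8 m/s

β_A = 0.917, β_B = -0.667 (dividing each by c = 3.00 × 10^8 m/s).
Transform to A's frame with the inverse velocity-addition law: u' = (u − v)/(1 − uv/c²), taking u = β_B and v = β_A.
u' = (-0.667 − 0.917) / (1 − (0.917)(-0.667)) = -1.5833/1.6111 = -0.9828.
u' = -0.9828 × 3.00 × 10^8 m/s.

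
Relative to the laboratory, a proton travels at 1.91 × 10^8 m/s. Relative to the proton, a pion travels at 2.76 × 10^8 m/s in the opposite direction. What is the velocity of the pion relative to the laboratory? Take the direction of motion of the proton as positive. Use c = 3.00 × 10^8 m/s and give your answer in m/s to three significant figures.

In units of c (dividing by 3.00 × 10^8 m/s): v = 0.637, u' = -0.920.
u = (u' + v)/(1 + u'v/c²):
u = (-0.920 + 0.637) / (1 + (-0.920)·0.637) = -0.2833/0.4143 = -0.6839
(Galilean addition would give -0.283c.)
Converting back: u = -0.6839 × 3.00 × 10^8 m/s.

-2.05 × 10^8 m/s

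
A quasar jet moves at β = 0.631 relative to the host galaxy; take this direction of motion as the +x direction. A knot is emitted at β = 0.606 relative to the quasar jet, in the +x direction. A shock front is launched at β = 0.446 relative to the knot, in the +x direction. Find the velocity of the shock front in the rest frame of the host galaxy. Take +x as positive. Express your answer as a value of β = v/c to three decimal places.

Apply u = (u' + v)/(1 + u'v/c²) successively, working outward toward the host galaxy.
Start: velocity of the quasar jet relative to the host galaxy = 0.6310c.
Compose with the knot (u' = 0.606 in the quasar jet frame): u_1 = (0.606 + 0.631) / (1 + 0.606·0.631) = 1.2370/1.3824 = 0.8948.
Compose with the shock front (u' = 0.446 in the knot frame): u_2 = (0.446 + 0.895) / (1 + 0.446·0.895) = 1.3408/1.3991 = 0.9584.

β = 0.958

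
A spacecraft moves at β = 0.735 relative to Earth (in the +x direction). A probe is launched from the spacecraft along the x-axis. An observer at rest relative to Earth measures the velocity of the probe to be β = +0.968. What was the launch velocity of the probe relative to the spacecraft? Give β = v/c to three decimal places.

β = +0.808

Invert the composition law: u' = (u − v)/(1 − uv/c²).
u' = (0.968 − 0.735) / (1 − (0.968)(0.735)) = 0.2330/0.2885 = 0.8076.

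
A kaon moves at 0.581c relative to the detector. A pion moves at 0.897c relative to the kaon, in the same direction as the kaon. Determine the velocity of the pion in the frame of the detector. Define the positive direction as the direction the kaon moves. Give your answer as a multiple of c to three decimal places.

0.972c

With v = 0.581 and u' = 0.897 (in units of c),
u = (u' + v)/(1 + u'v/c²):
u = (0.897 + 0.581) / (1 + 0.897·0.581) = 1.4780/1.5212 = 0.9716
(Galilean addition would give +1.478c, exceeding c.)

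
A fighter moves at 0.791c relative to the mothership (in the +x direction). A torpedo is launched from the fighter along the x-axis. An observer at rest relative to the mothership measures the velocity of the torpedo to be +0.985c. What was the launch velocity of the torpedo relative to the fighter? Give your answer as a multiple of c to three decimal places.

Invert the composition law: u' = (u − v)/(1 − uv/c²).
u' = (0.985 − 0.791) / (1 − (0.985)(0.791)) = 0.1940/0.2209 = 0.8784.

+0.878c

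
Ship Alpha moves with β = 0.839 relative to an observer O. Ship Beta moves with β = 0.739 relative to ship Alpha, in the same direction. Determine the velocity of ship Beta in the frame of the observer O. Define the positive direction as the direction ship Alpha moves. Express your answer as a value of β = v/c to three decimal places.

β = 0.974

With v = 0.839 and u' = 0.739 (in units of c),
u = (u' + v)/(1 + u'v/c²):
u = (0.739 + 0.839) / (1 + 0.739·0.839) = 1.5780/1.6200 = 0.9741
(Galilean addition would give +1.578c, exceeding c.)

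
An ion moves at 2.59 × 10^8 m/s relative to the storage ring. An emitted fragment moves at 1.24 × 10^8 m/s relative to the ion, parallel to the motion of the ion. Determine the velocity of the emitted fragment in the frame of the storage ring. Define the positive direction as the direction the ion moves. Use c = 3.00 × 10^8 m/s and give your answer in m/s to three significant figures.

2.82 × 10^8 m/s

In units of c (dividing by 3.00 × 10^8 m/s): v = 0.863, u' = 0.413.
u = (u' + v)/(1 + u'v/c²):
u = (0.413 + 0.863) / (1 + 0.413·0.863) = 1.2767/1.3568 = 0.9409
Converting back: u = 0.9409 × 3.00 × 10^8 m/s.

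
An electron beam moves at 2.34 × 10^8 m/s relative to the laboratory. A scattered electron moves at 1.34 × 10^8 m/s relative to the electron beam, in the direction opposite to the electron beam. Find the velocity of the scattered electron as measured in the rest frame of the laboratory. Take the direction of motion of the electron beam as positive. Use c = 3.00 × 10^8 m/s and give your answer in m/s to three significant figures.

+1.53 × 10^8 m/s

In units of c (dividing by 3.00 × 10^8 m/s): v = 0.780, u' = -0.447.
u = (u' + v)/(1 + u'v/c²):
u = (-0.447 + 0.780) / (1 + (-0.447)·0.780) = 0.3333/0.6516 = 0.5116
Converting back: u = 0.5116 × 3.00 × 10^8 m/s.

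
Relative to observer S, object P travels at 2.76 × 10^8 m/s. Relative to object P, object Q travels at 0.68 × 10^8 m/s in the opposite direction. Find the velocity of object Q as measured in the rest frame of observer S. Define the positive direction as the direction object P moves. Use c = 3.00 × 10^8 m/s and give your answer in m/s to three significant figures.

In units of c (dividing by 3.00 × 10^8 m/s): v = 0.920, u' = -0.227.
u = (u' + v)/(1 + u'v/c²):
u = (-0.227 + 0.920) / (1 + (-0.227)·0.920) = 0.6933/0.7915 = 0.8760
(Galilean addition would give +0.693c.)
Converting back: u = 0.8760 × 3.00 × 10^8 m/s.

+2.63 × 10^8 m/s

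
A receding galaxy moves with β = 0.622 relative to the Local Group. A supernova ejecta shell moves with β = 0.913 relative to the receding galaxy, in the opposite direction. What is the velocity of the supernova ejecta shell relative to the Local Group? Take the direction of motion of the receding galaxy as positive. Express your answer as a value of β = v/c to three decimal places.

β = -0.673

With v = 0.622 and u' = -0.913 (in units of c),
u = (u' + v)/(1 + u'v/c²):
u = (-0.913 + 0.622) / (1 + (-0.913)·0.622) = -0.2910/0.4321 = -0.6734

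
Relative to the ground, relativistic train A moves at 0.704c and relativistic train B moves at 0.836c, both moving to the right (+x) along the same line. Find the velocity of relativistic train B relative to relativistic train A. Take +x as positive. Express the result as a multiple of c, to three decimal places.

+0.321c

β_A = 0.704, β_B = 0.836.
Transform to A's frame with the inverse velocity-addition law: u' = (u − v)/(1 − uv/c²), taking u = β_B and v = β_A.
u' = (0.836 − 0.704) / (1 − (0.704)(0.836)) = 0.1320/0.4115 = 0.3208.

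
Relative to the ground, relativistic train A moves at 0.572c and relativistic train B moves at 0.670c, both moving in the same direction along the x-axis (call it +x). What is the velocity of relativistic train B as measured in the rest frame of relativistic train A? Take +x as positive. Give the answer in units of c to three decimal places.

β_A = 0.572, β_B = 0.670.
Transform to A's frame with the inverse velocity-addition law: u' = (u − v)/(1 − uv/c²), taking u = β_B and v = β_A.
u' = (0.670 − 0.572) / (1 − (0.572)(0.670)) = 0.0980/0.6168 = 0.1589.

+0.159c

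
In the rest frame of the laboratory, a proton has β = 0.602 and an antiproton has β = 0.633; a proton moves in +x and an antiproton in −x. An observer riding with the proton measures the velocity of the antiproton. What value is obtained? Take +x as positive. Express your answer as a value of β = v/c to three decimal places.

β_A = 0.602, β_B = -0.633.
Transform to A's frame with the inverse velocity-addition law: u' = (u − v)/(1 − uv/c²), taking u = β_B and v = β_A.
u' = (-0.633 − 0.602) / (1 − (0.602)(-0.633)) = -1.2350/1.3811 = -0.8942.

β = -0.894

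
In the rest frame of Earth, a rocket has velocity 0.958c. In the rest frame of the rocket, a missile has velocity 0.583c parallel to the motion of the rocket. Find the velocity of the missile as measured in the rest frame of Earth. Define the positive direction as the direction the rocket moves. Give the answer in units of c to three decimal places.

0.989c

With v = 0.958 and u' = 0.583 (in units of c),
u = (u' + v)/(1 + u'v/c²):
u = (0.583 + 0.958) / (1 + 0.583·0.958) = 1.5410/1.5585 = 0.9888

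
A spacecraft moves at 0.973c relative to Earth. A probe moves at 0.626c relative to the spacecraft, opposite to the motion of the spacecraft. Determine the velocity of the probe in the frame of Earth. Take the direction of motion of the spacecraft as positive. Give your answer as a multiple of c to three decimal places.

+0.888c

With v = 0.973 and u' = -0.626 (in units of c),
u = (u' + v)/(1 + u'v/c²):
u = (-0.626 + 0.973) / (1 + (-0.626)·0.973) = 0.3470/0.3909 = 0.8877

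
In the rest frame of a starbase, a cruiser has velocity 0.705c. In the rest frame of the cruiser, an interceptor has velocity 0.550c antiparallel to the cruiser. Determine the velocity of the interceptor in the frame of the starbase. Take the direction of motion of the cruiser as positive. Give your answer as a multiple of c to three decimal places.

With v = 0.705 and u' = -0.550 (in units of c),
u = (u' + v)/(1 + u'v/c²):
u = (-0.550 + 0.705) / (1 + (-0.550)·0.705) = 0.1550/0.6122 = 0.2532

+0.253c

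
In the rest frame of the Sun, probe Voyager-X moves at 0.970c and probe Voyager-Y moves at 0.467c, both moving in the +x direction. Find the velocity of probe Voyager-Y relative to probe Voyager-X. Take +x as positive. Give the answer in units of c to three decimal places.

-0.920c

β_A = 0.970, β_B = 0.467.
Transform to A's frame with the inverse velocity-addition law: u' = (u − v)/(1 − uv/c²), taking u = β_B and v = β_A.
u' = (0.467 − 0.970) / (1 − (0.970)(0.467)) = -0.5030/0.5470 = -0.9195.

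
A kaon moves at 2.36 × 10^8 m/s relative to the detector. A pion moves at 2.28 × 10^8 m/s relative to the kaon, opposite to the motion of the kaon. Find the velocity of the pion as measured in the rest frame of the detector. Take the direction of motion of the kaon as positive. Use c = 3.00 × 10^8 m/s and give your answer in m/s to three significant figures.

In units of c (dividing by 3.00 × 10^8 m/s): v = 0.787, u' = -0.760.
u = (u' + v)/(1 + u'v/c²):
u = (-0.760 + 0.787) / (1 + (-0.760)·0.787) = 0.0267/0.4021 = 0.0663
(Galilean addition would give +0.027c.)
Converting back: u = 0.0663 × 3.00 × 10^8 m/s.

+1.99 × 10^7 m/s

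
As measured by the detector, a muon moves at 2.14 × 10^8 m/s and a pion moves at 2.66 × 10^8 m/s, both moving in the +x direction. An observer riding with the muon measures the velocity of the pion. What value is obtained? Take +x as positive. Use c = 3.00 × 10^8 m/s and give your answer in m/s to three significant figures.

+1.41 × 10^8 m/s

β_A = 0.713, β_B = 0.887 (dividing each by c = 3.00 × 10^8 m/s).
Transform to A's frame with the inverse velocity-addition law: u' = (u − v)/(1 − uv/c²), taking u = β_B and v = β_A.
u' = (0.887 − 0.713) / (1 − (0.713)(0.887)) = 0.1733/0.3675 = 0.4716.
u' = 0.4716 × 3.00 × 10^8 m/s.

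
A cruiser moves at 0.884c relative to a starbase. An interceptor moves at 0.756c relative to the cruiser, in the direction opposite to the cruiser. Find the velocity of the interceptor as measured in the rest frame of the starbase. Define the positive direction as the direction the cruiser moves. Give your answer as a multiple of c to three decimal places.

+0.386c

With v = 0.884 and u' = -0.756 (in units of c),
u = (u' + v)/(1 + u'v/c²):
u = (-0.756 + 0.884) / (1 + (-0.756)·0.884) = 0.1280/0.3317 = 0.3859
(Galilean addition would give +0.128c.)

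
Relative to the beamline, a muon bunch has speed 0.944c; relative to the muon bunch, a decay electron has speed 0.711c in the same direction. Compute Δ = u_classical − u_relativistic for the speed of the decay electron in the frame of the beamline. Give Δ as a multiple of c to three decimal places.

Galilean: u_cl = 0.711 + 0.944 = 1.6550.
Relativistic: u_rel = (0.711 + 0.944) / (1 + 0.711·0.944) = 1.6550/1.6712 = 0.9903.
Δ = 1.6550 − 0.9903 = 0.6647.
(The classical prediction exceeds c; the relativistic result does not.)

Δ = 0.665c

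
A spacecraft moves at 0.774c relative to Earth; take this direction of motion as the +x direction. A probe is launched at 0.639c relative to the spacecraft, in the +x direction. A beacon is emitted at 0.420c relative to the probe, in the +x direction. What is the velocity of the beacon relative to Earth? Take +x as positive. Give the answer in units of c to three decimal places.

0.977c

Apply u = (u' + v)/(1 + u'v/c²) successively, working outward toward Earth.
Start: velocity of the spacecraft relative to Earth = 0.7740c.
Compose with the probe (u' = 0.639 in the spacecraft frame): u_1 = (0.639 + 0.774) / (1 + 0.639·0.774) = 1.4130/1.4946 = 0.9454.
Compose with the beacon (u' = 0.420 in the probe frame): u_2 = (0.420 + 0.945) / (1 + 0.420·0.945) = 1.3654/1.3971 = 0.9773.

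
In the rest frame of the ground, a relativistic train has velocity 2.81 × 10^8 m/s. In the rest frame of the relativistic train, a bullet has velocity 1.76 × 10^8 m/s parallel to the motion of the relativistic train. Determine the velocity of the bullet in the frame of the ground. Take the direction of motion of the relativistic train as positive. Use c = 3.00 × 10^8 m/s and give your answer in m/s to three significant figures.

In units of c (dividing by 3.00 × 10^8 m/s): v = 0.937, u' = 0.587.
u = (u' + v)/(1 + u'v/c²):
u = (0.587 + 0.937) / (1 + 0.587·0.937) = 1.5233/1.5495 = 0.9831
(Galilean addition would give +1.523c, exceeding c.)
Converting back: u = 0.9831 × 3.00 × 10^8 m/s.

2.95 × 10^8 m/s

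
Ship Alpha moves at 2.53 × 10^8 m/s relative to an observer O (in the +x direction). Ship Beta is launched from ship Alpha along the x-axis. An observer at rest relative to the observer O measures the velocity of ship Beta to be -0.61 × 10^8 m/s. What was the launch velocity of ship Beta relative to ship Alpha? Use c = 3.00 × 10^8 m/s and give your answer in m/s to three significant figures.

v = 0.843c, u = -0.203c.
Invert the composition law: u' = (u − v)/(1 − uv/c²).
u' = (-0.203 − 0.843) / (1 − (-0.203)(0.843)) = -1.0467/1.1715 = -0.8935.
u' = -0.8935 × 3.00 × 10^8 m/s.

-2.68 × 10^8 m/s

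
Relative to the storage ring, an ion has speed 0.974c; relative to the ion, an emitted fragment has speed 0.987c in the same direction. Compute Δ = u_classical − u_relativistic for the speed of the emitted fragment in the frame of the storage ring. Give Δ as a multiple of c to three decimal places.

Galilean: u_cl = 0.987 + 0.974 = 1.9610.
Relativistic: u_rel = (0.987 + 0.974) / (1 + 0.987·0.974) = 1.9610/1.9613 = 0.9998.
Δ = 1.9610 − 0.9998 = 0.9612.
(The classical prediction exceeds c; the relativistic result does not.)

Δ = 0.961c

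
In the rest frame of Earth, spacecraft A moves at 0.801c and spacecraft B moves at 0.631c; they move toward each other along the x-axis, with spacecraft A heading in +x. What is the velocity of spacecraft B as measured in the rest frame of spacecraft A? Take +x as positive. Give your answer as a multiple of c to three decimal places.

-0.951c

β_A = 0.801, β_B = -0.631.
Transform to A's frame with the inverse velocity-addition law: u' = (u − v)/(1 − uv/c²), taking u = β_B and v = β_A.
u' = (-0.631 − 0.801) / (1 − (0.801)(-0.631)) = -1.4320/1.5054 = -0.9512.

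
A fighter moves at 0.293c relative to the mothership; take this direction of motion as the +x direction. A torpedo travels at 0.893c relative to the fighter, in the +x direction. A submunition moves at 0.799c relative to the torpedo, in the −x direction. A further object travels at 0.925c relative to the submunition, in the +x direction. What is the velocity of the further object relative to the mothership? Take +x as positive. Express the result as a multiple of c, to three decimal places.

Apply u = (u' + v)/(1 + u'v/c²) successively, working outward toward the mothership.
Start: velocity of the fighter relative to the mothership = 0.2930c.
Compose with the torpedo (u' = 0.893 in the fighter frame): u_1 = (0.893 + 0.293) / (1 + 0.893·0.293) = 1.1860/1.2616 = 0.9400.
Compose with the submunition (u' = -0.799 in the torpedo frame): u_2 = (-0.799 + 0.940) / (1 + (-0.799)·0.940) = 0.1410/0.2489 = 0.5666.
Compose with the further object (u' = 0.925 in the submunition frame): u_3 = (0.925 + 0.567) / (1 + 0.925·0.567) = 1.4916/1.5241 = 0.9787.

+0.979c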